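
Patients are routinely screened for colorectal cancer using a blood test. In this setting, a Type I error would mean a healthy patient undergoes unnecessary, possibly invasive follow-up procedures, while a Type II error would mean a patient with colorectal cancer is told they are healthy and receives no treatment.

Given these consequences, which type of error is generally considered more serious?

Type II error

The Type II consequence (a patient with colorectal cancer is told they are healthy and receives no treatment) is more severe than the Type I consequence (a healthy patient undergoes unnecessary, possibly invasive follow-up procedures).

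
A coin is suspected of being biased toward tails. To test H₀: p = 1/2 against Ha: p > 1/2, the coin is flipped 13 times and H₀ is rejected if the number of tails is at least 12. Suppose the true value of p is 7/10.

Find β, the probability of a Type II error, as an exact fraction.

4681650394377/5000000000000

Under the alternative p = 7/10, S ~ Binomial(13, 7/10); β is the probability the test does not reject, P(S < 12).
Adding the binomial probabilities P(S=0)+…+P(S=11) at p = 7/10 gives 4681650394377/5000000000000.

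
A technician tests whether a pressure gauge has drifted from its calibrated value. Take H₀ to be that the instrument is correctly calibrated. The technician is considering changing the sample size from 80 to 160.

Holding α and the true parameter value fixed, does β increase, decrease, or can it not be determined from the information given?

It decreases.

A larger sample reduces the standard error, pulling the sampling distribution under Ha further from the non-rejection region.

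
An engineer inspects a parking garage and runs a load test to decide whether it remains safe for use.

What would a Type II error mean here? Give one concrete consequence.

With the conventional null hypothesis that the structure meets the required load capacity (safe):
A Type II error is failing to reject H₀ when H₀ is false.
Here that means keeping the structure open when actually the structure is structurally deficient.

A Type II error would mean concluding that the structure meets the required load capacity (safe) (or at least failing to establish that the structure is structurally deficient) when in fact the structure is structurally deficient. Consequence: a deficient structure remains in service and may fail under load.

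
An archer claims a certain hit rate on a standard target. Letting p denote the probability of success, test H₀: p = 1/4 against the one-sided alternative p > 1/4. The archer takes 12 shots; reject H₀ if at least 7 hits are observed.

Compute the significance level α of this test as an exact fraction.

α = P(reject H₀ | H₀ true) = P(S ≥ 7 | p = 1/4), with S ~ Binomial(12, 1/4).
Adding the binomial terms for j = 7 through 12 with p = 1/4 yields 119561/8388608.

119561/8388608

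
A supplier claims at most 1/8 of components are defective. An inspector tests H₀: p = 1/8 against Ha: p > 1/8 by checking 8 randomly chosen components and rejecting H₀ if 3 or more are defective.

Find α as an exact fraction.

Under H₀, S ~ Binomial(8, 1/8); the Type I error rate is P(S ≥ 3).
Computing the lower-tail complement: 1 − 15647317/16777216 = 1129899/16777216.

1129899/16777216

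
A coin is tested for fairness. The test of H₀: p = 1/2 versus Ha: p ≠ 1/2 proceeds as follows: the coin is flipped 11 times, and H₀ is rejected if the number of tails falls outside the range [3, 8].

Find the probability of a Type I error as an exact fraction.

67/1024

Under H₀, K ~ Binomial(11, 1/2); α is the probability of landing in either tail, P(K ≤ 2) + P(K ≥ 9).
By symmetry, α = 2·P(K ≤ 2) = 2·(1 + 11 + 55)/2048 = 134/2048 = 67/1024.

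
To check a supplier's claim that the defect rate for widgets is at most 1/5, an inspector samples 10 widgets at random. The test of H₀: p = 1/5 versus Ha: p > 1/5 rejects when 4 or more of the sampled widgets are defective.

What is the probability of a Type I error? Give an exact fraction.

Under H₀, S ~ Binomial(10, 1/5); the Type I error rate is P(S ≥ 4).
Computing the lower-tail complement: 1 − 8585216/9765625 = 1180409/9765625.

1180409/9765625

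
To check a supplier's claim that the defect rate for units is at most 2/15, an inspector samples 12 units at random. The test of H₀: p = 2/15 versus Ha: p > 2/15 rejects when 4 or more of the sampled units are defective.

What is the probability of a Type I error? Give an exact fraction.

Under H₀, K ~ Binomial(12, 2/15); the Type I error rate is P(K ≥ 4).
Via the complement, α = 1 − Σ_{j=0}^{3} C(12,j)(2/15)^j(13/15)^{12-j} = 558522837776/8649755859375.

558522837776/8649755859375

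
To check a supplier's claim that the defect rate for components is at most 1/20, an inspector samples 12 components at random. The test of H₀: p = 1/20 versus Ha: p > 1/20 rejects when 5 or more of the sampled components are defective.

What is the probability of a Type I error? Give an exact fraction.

75344392367/409600000000000

Under H₀, X ~ Binomial(12, 1/20); the Type I error rate is P(X ≥ 5).
Computing the lower-tail complement: 1 − 409524655607633/409600000000000 = 75344392367/409600000000000.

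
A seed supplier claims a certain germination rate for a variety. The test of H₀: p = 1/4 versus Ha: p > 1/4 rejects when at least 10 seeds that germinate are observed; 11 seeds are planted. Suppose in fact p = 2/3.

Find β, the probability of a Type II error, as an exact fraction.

163835/177147

β = P(fail to reject H₀ | Ha true) = P(S ≤ 9 | p = 2/3), S ~ Binomial(11, 2/3).
Summing C(11,j)·(2/3)^j·(1/3)^{11-j} for j = 0..9 gives 163835/177147.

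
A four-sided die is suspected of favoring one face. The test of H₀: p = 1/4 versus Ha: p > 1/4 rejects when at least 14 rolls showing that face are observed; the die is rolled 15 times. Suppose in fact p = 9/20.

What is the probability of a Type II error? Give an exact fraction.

16382009719056418393/16384000000000000000

β = P(fail to reject H₀ | Ha true) = P(K ≤ 13 | p = 9/20), K ~ Binomial(15, 9/20).
Summing C(15,j)·(9/20)^j·(11/20)^{15-j} for j = 0..13 gives 16382009719056418393/16384000000000000000.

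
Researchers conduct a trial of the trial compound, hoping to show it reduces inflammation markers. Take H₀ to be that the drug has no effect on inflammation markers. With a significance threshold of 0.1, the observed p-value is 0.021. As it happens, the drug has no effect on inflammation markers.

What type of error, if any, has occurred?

Since p = 0.021 < α = 0.1, H₀ is rejected.
H₀ is true (actually the drug has no effect on inflammation markers).
Rejecting a true H₀ is a Type I error.

Type I error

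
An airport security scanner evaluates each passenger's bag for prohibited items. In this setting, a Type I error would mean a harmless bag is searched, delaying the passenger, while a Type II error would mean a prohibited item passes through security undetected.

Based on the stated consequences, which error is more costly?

Type II error

The Type II consequence (a prohibited item passes through security undetected) is more severe than the Type I consequence (a harmless bag is searched, delaying the passenger).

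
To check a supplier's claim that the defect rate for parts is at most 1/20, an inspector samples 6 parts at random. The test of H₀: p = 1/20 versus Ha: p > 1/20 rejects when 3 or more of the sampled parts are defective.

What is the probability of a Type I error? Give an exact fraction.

The significance level is the probability, assuming p = 1/20, of seeing 3 or more defectives in 6 draws.
Via the complement, α = 1 − Σ_{j=0}^{2} C(6,j)(1/20)^j(19/20)^{6-j} = 14271/6400000.

14271/6400000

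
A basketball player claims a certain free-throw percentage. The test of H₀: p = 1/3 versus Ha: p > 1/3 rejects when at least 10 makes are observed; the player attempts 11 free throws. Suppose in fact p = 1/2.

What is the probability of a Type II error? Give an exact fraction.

509/512

β = P(fail to reject H₀ | Ha true) = P(X ≤ 9 | p = 1/2), X ~ Binomial(11, 1/2).
Adding the binomial probabilities P(X=0)+…+P(X=9) at p = 1/2 gives 509/512.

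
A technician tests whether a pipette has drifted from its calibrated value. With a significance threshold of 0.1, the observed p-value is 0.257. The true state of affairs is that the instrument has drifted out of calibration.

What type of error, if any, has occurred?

The conventional null hypothesis is that the instrument is correctly calibrated.
Since p = 0.257 ≥ α = 0.1, H₀ is not rejected.
H₀ is false (actually the instrument has drifted out of calibration).
Failing to reject a false H₀ is a Type II error.

Type II error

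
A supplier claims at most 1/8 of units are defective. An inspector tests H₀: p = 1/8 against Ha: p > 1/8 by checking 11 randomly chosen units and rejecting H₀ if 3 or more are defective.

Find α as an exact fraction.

α = P(reject H₀ | H₀ true) = P(K ≥ 3 | p = 1/8), K ~ Binomial(11, 1/8).
α = 1 − P(K ≤ 2) = 1 − 7304002867/8589934592 = 1285931725/8589934592.

1285931725/8589934592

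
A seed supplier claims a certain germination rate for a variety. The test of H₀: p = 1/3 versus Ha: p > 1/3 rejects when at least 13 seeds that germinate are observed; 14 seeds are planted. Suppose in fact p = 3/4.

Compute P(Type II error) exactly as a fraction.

A Type II error is failing to reject when Ha holds: with p = 3/4, β = P(X ≤ 12).
Equivalently, β = 1 − P(X ≥ 13) = 241331965/268435456.

241331965/268435456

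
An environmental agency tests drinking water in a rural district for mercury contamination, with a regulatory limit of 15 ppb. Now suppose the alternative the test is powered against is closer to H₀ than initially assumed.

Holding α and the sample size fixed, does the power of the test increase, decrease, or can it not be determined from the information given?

When the true parameter is near the null value, the test has a harder time distinguishing Ha from H₀.
Since power = 1 − β and β increases, power decreases.

It decreases.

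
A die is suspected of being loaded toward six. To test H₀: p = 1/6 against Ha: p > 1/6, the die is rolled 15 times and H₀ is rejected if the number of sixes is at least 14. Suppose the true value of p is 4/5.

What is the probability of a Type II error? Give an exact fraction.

A Type II error is failing to reject when Ha holds: with p = 4/5, β = P(X ≤ 13).
Equivalently, β = 1 − P(X ≥ 14) = 25417304461/30517578125.

25417304461/30517578125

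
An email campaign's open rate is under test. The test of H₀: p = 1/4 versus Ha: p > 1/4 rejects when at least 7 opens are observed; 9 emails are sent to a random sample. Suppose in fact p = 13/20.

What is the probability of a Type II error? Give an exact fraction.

Under the alternative p = 13/20, Y ~ Binomial(9, 13/20); β is the probability the test does not reject, P(Y < 7).
Equivalently, β = 1 − P(Y ≥ 7) = 5301813769/8000000000.

5301813769/8000000000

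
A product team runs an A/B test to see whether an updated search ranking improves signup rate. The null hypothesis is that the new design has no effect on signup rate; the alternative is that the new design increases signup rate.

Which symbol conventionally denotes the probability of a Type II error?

P(Type II error) = P(fail to reject H₀ | H₀ false) = β.

β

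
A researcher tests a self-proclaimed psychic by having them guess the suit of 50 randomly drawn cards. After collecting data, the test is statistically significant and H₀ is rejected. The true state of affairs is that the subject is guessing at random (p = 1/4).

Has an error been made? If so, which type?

Type I error

The conventional null hypothesis here is that the subject is guessing at random (p = 1/4).
H₀ was rejected, but H₀ is actually true.
Rejecting a true null hypothesis is a Type I error (false positive).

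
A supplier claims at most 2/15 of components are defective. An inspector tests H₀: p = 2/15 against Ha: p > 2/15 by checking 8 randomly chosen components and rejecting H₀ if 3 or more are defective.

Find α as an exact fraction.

67527008/854296875

α = P(reject H₀ | H₀ true) = P(X ≥ 3 | p = 2/15), X ~ Binomial(8, 2/15).
Via the complement, α = 1 − Σ_{j=0}^{2} C(8,j)(2/15)^j(13/15)^{8-j} = 67527008/854296875.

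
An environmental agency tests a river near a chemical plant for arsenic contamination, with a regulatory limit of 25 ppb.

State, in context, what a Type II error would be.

With the conventional null hypothesis that the arsenic concentration is at or below 25 ppb (safe):
A Type II error is failing to reject H₀ when H₀ is false.
Here that means certifying the site as safe when actually the arsenic concentration exceeds 25 ppb.

A Type II error would mean concluding that the arsenic concentration is at or below 25 ppb (safe) (or at least failing to establish that the arsenic concentration exceeds 25 ppb) when in fact the arsenic concentration exceeds 25 ppb.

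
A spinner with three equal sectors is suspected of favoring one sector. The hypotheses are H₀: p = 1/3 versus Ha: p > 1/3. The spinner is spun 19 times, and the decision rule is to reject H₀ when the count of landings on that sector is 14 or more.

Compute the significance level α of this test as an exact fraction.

147529/387420489

The Type I error probability is α = P(K ≥ 14) computed under H₀, where K ~ Binomial(19, 1/3).
Summing C(19,j)(1/3)^j(2/3)^{19−j} for j = 14,…,19 gives 147529/387420489.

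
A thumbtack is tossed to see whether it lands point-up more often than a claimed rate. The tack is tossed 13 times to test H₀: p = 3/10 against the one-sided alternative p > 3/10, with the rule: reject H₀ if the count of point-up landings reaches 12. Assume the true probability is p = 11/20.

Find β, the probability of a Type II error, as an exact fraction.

636861571623279/640000000000000

A Type II error is failing to reject when Ha holds: with p = 11/20, β = P(Y ≤ 11).
Summing C(13,j)·(11/20)^j·(9/20)^{13-j} for j = 0..11 gives 636861571623279/640000000000000.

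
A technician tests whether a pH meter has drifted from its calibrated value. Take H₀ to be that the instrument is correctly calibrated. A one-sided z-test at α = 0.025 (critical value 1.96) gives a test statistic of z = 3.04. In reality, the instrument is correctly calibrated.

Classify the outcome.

Type I error

Since z = 3.04 > z* = 1.96, H₀ is rejected.
H₀ is true (actually the instrument is correctly calibrated).
Rejecting a true H₀ is a Type I error.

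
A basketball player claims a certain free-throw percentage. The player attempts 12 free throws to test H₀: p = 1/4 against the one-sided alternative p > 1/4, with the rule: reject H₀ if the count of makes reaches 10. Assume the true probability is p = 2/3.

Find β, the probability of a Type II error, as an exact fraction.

435185/531441

A Type II error is failing to reject when Ha holds: with p = 2/3, β = P(Y ≤ 9).
Summing C(12,j)·(2/3)^j·(1/3)^{12-j} for j = 0..9 gives 435185/531441.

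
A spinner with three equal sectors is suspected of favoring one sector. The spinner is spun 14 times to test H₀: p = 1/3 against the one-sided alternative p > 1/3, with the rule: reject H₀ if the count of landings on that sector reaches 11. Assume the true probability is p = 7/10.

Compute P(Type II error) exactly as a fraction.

β = P(fail to reject H₀ | Ha true) = P(K ≤ 10 | p = 7/10), K ~ Binomial(14, 7/10).
Summing C(14,j)·(7/10)^j·(3/10)^{14-j} for j = 0..10 gives 32241628521117/50000000000000.

32241628521117/50000000000000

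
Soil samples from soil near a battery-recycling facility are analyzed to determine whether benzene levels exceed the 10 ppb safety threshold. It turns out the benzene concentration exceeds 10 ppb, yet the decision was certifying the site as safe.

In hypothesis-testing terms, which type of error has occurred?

The null hypothesis here is that the benzene concentration is at or below 10 ppb (safe).
'Certifying the site as safe' corresponds to failing to reject H₀.
H₀ was not rejected but H₀ is false — a Type II error (false negative).

Type II error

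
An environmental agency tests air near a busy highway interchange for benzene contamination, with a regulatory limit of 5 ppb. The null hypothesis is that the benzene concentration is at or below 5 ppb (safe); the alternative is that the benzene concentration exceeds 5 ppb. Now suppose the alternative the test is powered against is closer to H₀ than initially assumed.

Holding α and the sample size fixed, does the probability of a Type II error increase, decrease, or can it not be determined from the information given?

It increases.

A smaller departure from H₀ means the test statistic under Ha is distributed closer to where it would be under H₀; rejection becomes less likely.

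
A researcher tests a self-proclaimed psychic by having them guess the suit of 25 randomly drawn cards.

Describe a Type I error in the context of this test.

A Type I error would mean concluding that the subject performs better than chance when in fact the subject is guessing at random (p = 1/4).

With the conventional null hypothesis that the subject is guessing at random (p = 1/4):
A Type I error is rejecting H₀ when H₀ is true.
Here that means concluding the subject has some ability beyond chance when actually the subject is guessing at random (p = 1/4).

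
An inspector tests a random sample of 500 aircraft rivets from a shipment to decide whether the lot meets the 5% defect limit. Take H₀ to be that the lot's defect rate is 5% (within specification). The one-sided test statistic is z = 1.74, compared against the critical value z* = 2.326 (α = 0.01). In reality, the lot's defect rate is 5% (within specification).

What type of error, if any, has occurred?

Since z = 1.74 ≤ z* = 2.326, H₀ is not rejected.
H₀ is true (actually the lot's defect rate is 5% (within specification)).
The decision matches the true state — no error.

Neither — the decision is correct.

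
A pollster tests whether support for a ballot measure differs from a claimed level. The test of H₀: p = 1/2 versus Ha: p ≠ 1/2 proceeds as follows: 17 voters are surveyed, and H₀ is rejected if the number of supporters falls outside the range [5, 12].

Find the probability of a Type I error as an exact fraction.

The significance level is the null-hypothesis probability of the rejection region {≤4} ∪ {≥13}.
The two tails are symmetric, so α = 2·(1 + 17 + 136 + 680 + 2380)/2^17 = 6428/131072 = 1607/32768.

1607/32768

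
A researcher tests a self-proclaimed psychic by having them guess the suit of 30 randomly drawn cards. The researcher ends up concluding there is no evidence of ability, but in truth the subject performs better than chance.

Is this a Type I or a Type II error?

The null hypothesis here is that the subject is guessing at random (p = 1/4).
'Concluding there is no evidence of ability' corresponds to failing to reject H₀.
H₀ was not rejected but H₀ is false — a Type II error (false negative).

Type II error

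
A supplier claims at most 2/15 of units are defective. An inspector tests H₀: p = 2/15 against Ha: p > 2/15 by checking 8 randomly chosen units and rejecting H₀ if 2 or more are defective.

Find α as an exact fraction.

743183632/2562890625

α = P(reject H₀ | H₀ true) = P(S ≥ 2 | p = 2/15), S ~ Binomial(8, 2/15).
α = 1 − P(S ≤ 1) = 1 − 1819706993/2562890625 = 743183632/2562890625.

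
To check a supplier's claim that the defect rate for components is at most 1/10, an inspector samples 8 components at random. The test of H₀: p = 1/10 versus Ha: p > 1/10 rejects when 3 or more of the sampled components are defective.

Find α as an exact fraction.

3809179/100000000

The significance level is the probability, assuming p = 1/10, of seeing 3 or more defectives in 8 draws.
α = 1 − P(K ≤ 2) = 1 − 96190821/100000000 = 3809179/100000000.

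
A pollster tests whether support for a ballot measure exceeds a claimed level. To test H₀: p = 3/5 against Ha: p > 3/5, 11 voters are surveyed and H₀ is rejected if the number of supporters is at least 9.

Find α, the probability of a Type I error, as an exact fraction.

The Type I error probability is α = P(S ≥ 9) computed under H₀, where S ~ Binomial(11, 3/5).
Summing C(11,j)(3/5)^j(2/5)^{11−j} for j = 9,…,11 gives 1161297/9765625.

1161297/9765625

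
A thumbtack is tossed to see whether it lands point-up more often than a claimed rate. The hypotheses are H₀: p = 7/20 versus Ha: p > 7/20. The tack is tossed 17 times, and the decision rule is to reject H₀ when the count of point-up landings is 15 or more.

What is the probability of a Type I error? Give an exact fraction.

5834753095719947/655360000000000000000

Under H₀, Y ~ Binomial(17, 7/20), and α = P(Y ≥ 15).
Adding the binomial terms for j = 15 through 17 with p = 7/20 yields 5834753095719947/655360000000000000000.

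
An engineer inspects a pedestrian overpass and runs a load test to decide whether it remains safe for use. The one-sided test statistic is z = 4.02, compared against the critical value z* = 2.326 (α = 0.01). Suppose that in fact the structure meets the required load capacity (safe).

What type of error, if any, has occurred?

The conventional null hypothesis is that the structure meets the required load capacity (safe).
Since z = 4.02 > z* = 2.326, H₀ is rejected.
H₀ is true (actually the structure meets the required load capacity (safe)).
Rejecting a true H₀ is a Type I error.

Type I error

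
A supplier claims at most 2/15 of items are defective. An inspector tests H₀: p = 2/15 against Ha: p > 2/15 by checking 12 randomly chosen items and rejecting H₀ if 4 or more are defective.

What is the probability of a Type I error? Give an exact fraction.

558522837776/8649755859375

The significance level is the probability, assuming p = 2/15, of seeing 4 or more defectives in 12 draws.
Computing the lower-tail complement: 1 − 8091233021599/8649755859375 = 558522837776/8649755859375.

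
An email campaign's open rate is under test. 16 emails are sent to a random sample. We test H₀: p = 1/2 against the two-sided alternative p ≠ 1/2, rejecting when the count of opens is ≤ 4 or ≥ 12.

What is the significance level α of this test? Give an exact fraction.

The significance level is the null-hypothesis probability of the rejection region {≤4} ∪ {≥12}.
The two tails are symmetric, so α = 2·(1 + 16 + 120 + 560 + 1820)/2^16 = 5034/65536 = 2517/32768.

2517/32768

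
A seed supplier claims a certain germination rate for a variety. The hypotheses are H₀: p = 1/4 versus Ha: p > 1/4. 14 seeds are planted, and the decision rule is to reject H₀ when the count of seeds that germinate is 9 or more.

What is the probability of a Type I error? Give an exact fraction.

The Type I error probability is α = P(K ≥ 9) computed under H₀, where K ~ Binomial(14, 1/4).
Summing C(14,j)(1/4)^j(3/4)^{14−j} for j = 9,…,14 gives 578257/268435456.

578257/268435456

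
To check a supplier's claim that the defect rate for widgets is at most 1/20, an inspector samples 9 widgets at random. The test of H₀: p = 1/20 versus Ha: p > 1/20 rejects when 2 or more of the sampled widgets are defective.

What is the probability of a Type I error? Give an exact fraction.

Under H₀, X ~ Binomial(9, 1/20); the Type I error rate is P(X ≥ 2).
Via the complement, α = 1 − Σ_{j=0}^{1} C(9,j)(1/20)^j(19/20)^{9-j} = 9115058713/128000000000.

9115058713/128000000000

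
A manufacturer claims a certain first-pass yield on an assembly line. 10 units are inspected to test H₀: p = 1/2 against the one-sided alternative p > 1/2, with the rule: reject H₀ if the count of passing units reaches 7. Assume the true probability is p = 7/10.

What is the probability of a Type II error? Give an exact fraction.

A Type II error is failing to reject when Ha holds: with p = 7/10, β = P(Y ≤ 6).
Summing C(10,j)·(7/10)^j·(3/10)^{10-j} for j = 0..6 gives 218993301/625000000.

218993301/625000000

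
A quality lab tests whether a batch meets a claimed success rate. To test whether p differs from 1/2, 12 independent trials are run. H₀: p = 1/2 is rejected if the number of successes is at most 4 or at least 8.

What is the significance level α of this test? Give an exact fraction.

397/1024

Under H₀, X ~ Binomial(12, 1/2); α is the probability of landing in either tail, P(X ≤ 4) + P(X ≥ 8).
The two tails are symmetric, so α = 2·(1 + 12 + 66 + 220 + 495)/2^12 = 1588/4096 = 397/1024.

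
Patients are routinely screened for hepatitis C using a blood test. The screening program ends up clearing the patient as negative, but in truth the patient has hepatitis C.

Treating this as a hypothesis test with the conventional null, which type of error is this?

The null hypothesis here is that the patient does not have hepatitis C.
'Clearing the patient as negative' corresponds to failing to reject H₀.
H₀ was not rejected but H₀ is false — a Type II error (false negative).

Type II error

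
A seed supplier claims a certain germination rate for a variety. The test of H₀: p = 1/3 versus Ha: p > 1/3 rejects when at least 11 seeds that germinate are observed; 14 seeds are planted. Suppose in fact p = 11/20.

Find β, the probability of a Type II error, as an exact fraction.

767413934602409223/819200000000000000

β = P(fail to reject H₀ | Ha true) = P(Y ≤ 10 | p = 11/20), Y ~ Binomial(14, 11/20).
Adding the binomial probabilities P(Y=0)+…+P(Y=10) at p = 11/20 gives 767413934602409223/819200000000000000.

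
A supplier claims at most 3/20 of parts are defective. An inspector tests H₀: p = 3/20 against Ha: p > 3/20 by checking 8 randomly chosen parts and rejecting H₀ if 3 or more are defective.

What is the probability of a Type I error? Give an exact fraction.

2693447019/25600000000

Under H₀, K ~ Binomial(8, 3/20); the Type I error rate is P(K ≥ 3).
α = 1 − P(K ≤ 2) = 1 − 22906552981/25600000000 = 2693447019/25600000000.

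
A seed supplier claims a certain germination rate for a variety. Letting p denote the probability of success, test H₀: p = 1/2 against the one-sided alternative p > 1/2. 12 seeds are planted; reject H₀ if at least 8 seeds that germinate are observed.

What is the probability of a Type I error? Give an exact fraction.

Under H₀, S ~ Binomial(12, 1/2), and α = P(S ≥ 8).
P(S ≥ 8) = [C(12,8) + C(12,9) + C(12,10) + C(12,11) + C(12,12)] / 2^12 = (495 + 220 + 66 + 12 + 1) / 4096 = 794/4096 = 397/2048.

397/2048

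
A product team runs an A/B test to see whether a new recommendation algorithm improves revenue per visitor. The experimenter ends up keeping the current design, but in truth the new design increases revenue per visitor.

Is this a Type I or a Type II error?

Type II error

The null hypothesis here is that the new design has no effect on revenue per visitor.
'Keeping the current design' corresponds to failing to reject H₀.
H₀ was not rejected but H₀ is false — a Type II error (false negative).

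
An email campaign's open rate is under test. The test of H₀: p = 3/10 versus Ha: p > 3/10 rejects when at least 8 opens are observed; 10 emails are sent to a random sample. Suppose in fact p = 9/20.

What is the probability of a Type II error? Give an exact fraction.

2489876891491/2560000000000

A Type II error is failing to reject when Ha holds: with p = 9/20, β = P(Y ≤ 7).
Adding the binomial probabilities P(Y=0)+…+P(Y=7) at p = 9/20 gives 2489876891491/2560000000000.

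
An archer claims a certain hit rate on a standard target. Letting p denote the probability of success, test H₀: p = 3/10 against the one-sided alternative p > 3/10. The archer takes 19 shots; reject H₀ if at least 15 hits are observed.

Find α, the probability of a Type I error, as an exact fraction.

7448847648561/500000000000000000

The Type I error probability is α = P(X ≥ 15) computed under H₀, where X ~ Binomial(19, 3/10).
Summing C(19,j)(3/10)^j(7/10)^{19−j} for j = 15,…,19 gives 7448847648561/500000000000000000.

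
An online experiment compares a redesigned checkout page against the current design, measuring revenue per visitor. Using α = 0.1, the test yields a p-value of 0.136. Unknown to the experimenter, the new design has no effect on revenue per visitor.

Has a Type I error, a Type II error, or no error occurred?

Neither — the decision is correct.

The conventional null hypothesis is that the new design has no effect on revenue per visitor.
Since p = 0.136 ≥ α = 0.1, H₀ is not rejected.
H₀ is true (actually the new design has no effect on revenue per visitor).
The decision matches the true state — no error.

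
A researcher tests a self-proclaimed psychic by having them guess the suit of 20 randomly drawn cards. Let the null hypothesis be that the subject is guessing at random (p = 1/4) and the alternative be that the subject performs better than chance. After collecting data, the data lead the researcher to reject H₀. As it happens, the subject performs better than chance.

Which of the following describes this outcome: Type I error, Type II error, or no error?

Neither — the decision is correct.

The test rejected a false H₀ — the decision matches the true state.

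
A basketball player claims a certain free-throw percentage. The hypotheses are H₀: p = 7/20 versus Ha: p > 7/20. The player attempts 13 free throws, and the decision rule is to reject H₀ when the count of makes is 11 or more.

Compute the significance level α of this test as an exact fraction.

14250593836801/40960000000000000

The Type I error probability is α = P(K ≥ 11) computed under H₀, where K ~ Binomial(13, 7/20).
P(K ≥ 11) = Σ_{j=11}^{13} C(13,j)·(7/20)^j·(13/20)^{13-j} = 14250593836801/40960000000000000.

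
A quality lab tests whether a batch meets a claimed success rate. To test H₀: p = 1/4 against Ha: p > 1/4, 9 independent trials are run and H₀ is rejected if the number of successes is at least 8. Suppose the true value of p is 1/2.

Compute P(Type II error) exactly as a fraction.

251/256

A Type II error is failing to reject when Ha holds: with p = 1/2, β = P(X ≤ 7).
Summing C(9,j)·(1/2)^j·(1/2)^{9-j} for j = 0..7 gives 251/256.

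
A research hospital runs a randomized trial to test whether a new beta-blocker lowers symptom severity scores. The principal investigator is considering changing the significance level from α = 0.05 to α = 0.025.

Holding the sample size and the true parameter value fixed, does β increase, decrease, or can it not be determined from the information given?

Tightening α shrinks the rejection region. When Ha holds, fewer sample outcomes clear the stricter threshold, so more fall in the acceptance region.

It increases.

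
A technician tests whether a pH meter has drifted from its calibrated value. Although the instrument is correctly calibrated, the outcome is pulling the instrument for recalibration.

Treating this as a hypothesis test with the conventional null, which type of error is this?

The null hypothesis here is that the instrument is correctly calibrated.
'Pulling the instrument for recalibration' corresponds to rejecting H₀.
H₀ was rejected but H₀ is true — a Type I error (false positive).

Type I error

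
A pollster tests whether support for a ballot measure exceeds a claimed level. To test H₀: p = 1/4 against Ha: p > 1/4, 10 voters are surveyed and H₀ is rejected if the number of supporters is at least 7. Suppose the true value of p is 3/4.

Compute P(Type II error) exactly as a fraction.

58753/262144

Under the alternative p = 3/4, K ~ Binomial(10, 3/4); β is the probability the test does not reject, P(K < 7).
Equivalently, β = 1 − P(K ≥ 7) = 58753/262144.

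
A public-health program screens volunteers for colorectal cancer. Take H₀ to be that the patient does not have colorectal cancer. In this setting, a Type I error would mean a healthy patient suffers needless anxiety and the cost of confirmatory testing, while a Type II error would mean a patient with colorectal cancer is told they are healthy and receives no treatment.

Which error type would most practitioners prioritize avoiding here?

Type II error

The Type II consequence (a patient with colorectal cancer is told they are healthy and receives no treatment) is more severe than the Type I consequence (a healthy patient suffers needless anxiety and the cost of confirmatory testing).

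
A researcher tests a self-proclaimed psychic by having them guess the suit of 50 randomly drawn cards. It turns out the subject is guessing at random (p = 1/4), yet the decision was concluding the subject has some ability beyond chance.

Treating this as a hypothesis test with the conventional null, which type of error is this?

Type I error

The null hypothesis here is that the subject is guessing at random (p = 1/4).
'Concluding the subject has some ability beyond chance' corresponds to rejecting H₀.
H₀ was rejected but H₀ is true — a Type I error (false positive).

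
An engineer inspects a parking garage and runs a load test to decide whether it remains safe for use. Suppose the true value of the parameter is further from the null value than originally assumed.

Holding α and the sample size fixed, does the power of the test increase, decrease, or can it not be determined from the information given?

The further the true parameter sits from the null value, the more of the Ha sampling distribution falls in the rejection region.
Since power = 1 − β and β decreases, power increases.

It increases.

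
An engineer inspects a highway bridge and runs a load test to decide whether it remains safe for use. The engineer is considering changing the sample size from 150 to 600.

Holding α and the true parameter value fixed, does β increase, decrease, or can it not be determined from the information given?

A larger sample reduces the standard error, pulling the sampling distribution under Ha further from the non-rejection region.

It decreases.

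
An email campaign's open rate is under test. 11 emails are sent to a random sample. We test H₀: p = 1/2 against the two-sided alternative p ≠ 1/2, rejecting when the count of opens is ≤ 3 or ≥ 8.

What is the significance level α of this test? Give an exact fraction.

29/128

α = P(S ≤ 3 or S ≥ 8 | p = 1/2), S ~ Binomial(11, 1/2).
By symmetry, α = 2·P(S ≤ 3) = 2·(1 + 11 + 55 + 165)/2048 = 464/2048 = 29/128.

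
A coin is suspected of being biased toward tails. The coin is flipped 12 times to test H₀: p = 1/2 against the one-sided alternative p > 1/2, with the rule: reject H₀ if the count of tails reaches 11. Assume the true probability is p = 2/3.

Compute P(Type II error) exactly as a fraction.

β = P(fail to reject H₀ | Ha true) = P(S ≤ 10 | p = 2/3), S ~ Binomial(12, 2/3).
Equivalently, β = 1 − P(S ≥ 11) = 502769/531441.

502769/531441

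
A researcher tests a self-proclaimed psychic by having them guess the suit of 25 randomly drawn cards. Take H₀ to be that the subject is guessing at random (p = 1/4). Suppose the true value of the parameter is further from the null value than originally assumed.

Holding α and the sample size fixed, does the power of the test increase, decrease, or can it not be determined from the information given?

A larger true effect moves the Ha sampling distribution further from the H₀ critical value, making rejection more likely when Ha is true.
Since power = 1 − β and β decreases, power increases.

It increases.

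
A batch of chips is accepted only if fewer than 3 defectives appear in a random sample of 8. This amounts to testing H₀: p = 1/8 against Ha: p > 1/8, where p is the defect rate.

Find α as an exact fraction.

1129899/16777216

α = P(reject H₀ | H₀ true) = P(X ≥ 3 | p = 1/8), X ~ Binomial(8, 1/8).
Via the complement, α = 1 − Σ_{j=0}^{2} C(8,j)(1/8)^j(7/8)^{8-j} = 1129899/16777216.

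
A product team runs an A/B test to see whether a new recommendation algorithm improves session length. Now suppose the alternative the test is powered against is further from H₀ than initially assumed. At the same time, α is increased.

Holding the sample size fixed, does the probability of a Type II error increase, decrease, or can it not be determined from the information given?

The further the true parameter sits from the null value, the more of the Ha sampling distribution falls in the rejection region. Relaxing α lowers the evidence threshold; under Ha, outcomes that previously fell short now trigger rejection. Both changes push β in the same direction.

It decreases.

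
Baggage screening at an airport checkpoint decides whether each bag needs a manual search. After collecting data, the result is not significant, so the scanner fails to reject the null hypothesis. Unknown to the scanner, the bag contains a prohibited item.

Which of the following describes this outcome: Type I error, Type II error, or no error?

The conventional null hypothesis here is that the bag contains no prohibited items.
H₀ was not rejected, but H₀ is actually false.
Failing to reject a false null hypothesis is a Type II error (false negative).

Type II error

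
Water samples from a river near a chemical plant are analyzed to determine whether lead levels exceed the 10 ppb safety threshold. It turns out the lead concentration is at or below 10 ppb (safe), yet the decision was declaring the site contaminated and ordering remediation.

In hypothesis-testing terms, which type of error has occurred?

The null hypothesis here is that the lead concentration is at or below 10 ppb (safe).
'Declaring the site contaminated and ordering remediation' corresponds to rejecting H₀.
H₀ was rejected but H₀ is true — a Type I error (false positive).

Type I error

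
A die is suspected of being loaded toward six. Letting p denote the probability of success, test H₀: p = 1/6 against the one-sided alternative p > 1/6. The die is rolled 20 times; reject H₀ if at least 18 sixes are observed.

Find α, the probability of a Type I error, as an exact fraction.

539/406239826673664

The Type I error probability is α = P(S ≥ 18) computed under H₀, where S ~ Binomial(20, 1/6).
P(S ≥ 18) = Σ_{j=18}^{20} C(20,j)·(1/6)^j·(5/6)^{20-j} = 539/406239826673664.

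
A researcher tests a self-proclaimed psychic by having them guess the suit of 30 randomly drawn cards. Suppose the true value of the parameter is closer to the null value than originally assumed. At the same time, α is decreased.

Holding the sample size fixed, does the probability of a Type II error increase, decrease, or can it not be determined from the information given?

A smaller true effect puts the Ha sampling distribution closer to H₀, so more of it falls in the non-rejection region. Lowering α raises the bar for rejection; under Ha, the test now fails to reject on outcomes it previously would have rejected. Both changes push β in the same direction.

It increases.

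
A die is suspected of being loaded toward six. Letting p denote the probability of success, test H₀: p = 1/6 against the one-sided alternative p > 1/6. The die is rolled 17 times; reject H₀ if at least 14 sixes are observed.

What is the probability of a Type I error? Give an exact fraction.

The Type I error probability is α = P(X ≥ 14) computed under H₀, where X ~ Binomial(17, 1/6).
Summing C(17,j)(1/6)^j(5/6)^{17−j} for j = 14,…,17 gives 44243/8463329722368.

44243/8463329722368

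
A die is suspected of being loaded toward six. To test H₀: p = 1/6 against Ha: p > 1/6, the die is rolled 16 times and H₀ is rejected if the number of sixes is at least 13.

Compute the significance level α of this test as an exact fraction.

73081/2821109907456

α = P(reject H₀ | H₀ true) = P(Y ≥ 13 | p = 1/6), with Y ~ Binomial(16, 1/6).
P(Y ≥ 13) = Σ_{j=13}^{16} C(16,j)·(1/6)^j·(5/6)^{16-j} = 73081/2821109907456.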